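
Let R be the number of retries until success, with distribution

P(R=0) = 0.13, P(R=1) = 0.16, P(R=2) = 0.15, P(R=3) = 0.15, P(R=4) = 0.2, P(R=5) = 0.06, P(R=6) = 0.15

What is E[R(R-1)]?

E[R(R-1)] = Σ r(r-1)·P(R=r)
 = 0·0.13 + 0·0.16 + 2·0.15 + 6·0.15 + 12·0.2 + 20·0.06 + 30·0.15
 = 0 + 0 + 0.3 + 0.9 + 2.4 + 1.2 + 4.5
 = 9.3

9.3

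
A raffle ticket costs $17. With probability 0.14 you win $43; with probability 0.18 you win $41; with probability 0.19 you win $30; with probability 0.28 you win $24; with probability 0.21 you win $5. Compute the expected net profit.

9.87

E[payout] = 43·0.14 + 41·0.18 + 30·0.19 + 24·0.28 + 5·0.21
 = 6.02 + 7.38 + 5.7 + 6.72 + 1.05
 = 26.87
Net = 26.87 - 17 = 9.87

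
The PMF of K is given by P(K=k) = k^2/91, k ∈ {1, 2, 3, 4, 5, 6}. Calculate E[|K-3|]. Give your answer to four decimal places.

1.9780

E[|K-3|] = Σ |k-3|·P(K=k)
 = 2·1/91 + 1·4/91 + 0·9/91 + 1·16/91 + 2·25/91 + 3·36/91
 = 2/91 + 4/91 + 0 + 16/91 + 50/91 + 108/91
 = 180/91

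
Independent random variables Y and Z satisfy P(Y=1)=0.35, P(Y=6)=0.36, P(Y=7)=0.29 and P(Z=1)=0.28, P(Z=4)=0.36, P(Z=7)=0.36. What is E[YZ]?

E[YZ] = Σ_y Σ_z yz · P(Y=y)P(Z=z)
 = 1·0.098 + 4·0.126 + 7·0.126 + 6·0.1008 + 24·0.1296 + 42·0.1296 + 7·0.0812 + 28·0.1044 + 49·0.1044
 = 0.098 + 0.504 + 0.882 + 0.6048 + 3.1104 + 5.4432 + 0.5684 + 2.9232 + 5.1156
 = 19.2496

19.2496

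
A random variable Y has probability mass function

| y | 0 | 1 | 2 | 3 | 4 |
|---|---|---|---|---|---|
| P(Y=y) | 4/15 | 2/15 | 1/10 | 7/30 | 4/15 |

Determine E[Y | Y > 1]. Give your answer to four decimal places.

P(Y > 1) = 1/10 + 7/30 + 4/15 = 3/5.
E[Y | Y > 1] = [2·1/10 + 3·7/30 + 4·4/15] / (3/5)
 = 59/30 / (3/5)
 = 59/18

3.2778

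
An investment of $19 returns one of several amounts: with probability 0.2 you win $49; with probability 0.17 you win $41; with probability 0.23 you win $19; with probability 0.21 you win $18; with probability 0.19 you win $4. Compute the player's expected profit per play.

6.68

E[payout] = 49·0.2 + 41·0.17 + 19·0.23 + 18·0.21 + 4·0.19
 = 9.8 + 6.97 + 4.37 + 3.78 + 0.76
 = 25.68
Net = 25.68 - 19 = 6.68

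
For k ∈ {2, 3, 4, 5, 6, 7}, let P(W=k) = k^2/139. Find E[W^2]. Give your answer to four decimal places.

33.6331

E[W^2] = Σ w^2·P(W=w)
 = 4·4/139 + 9·9/139 + 16·16/139 + 25·25/139 + 36·36/139 + 49·49/139
 = 16/139 + 81/139 + 256/139 + 625/139 + 1296/139 + 2401/139
 = 4675/139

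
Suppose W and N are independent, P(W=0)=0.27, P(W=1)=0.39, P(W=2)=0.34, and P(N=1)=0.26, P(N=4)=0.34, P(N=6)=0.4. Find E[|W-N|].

E[|W-N|] = Σ_w Σ_n |w-n| · P(W=w)P(N=n)
 = 1·0.0702 + 4·0.0918 + 6·0.108 + 0·0.1014 + 3·0.1326 + 5·0.156 + 1·0.0884 + 2·0.1156 + 4·0.136
 = 0.0702 + 0.3672 + 0.648 + 0 + 0.3978 + 0.78 + 0.0884 + 0.2312 + 0.544
 = 3.1268

3.1268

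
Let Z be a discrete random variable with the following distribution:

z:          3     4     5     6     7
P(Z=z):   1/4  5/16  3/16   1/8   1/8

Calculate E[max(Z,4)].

E[max(Z,4)] = Σ max(z,4)·P(Z=z)
 = 4·1/4 + 4·5/16 + 5·3/16 + 6·1/8 + 7·1/8
 = 1 + 5/4 + 15/16 + 3/4 + 7/8
 = 77/16

4.8125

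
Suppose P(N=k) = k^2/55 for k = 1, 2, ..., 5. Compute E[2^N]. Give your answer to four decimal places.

E[2^N] = Σ 2^n·P(N=n)
 = 2·1/55 + 4·4/55 + 8·9/55 + 16·16/55 + 32·5/11
 = 2/55 + 16/55 + 72/55 + 256/55 + 160/11
 = 1146/55

20.8364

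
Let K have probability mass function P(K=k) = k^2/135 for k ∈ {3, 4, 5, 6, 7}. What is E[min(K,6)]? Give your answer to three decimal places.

E[min(K,6)] = Σ min(k,6)·P(K=k)
 = 3·1/15 + 4·16/135 + 5·5/27 + 6·4/15 + 6·49/135
 = 1/5 + 64/135 + 25/27 + 8/5 + 98/45
 = 242/45

5.378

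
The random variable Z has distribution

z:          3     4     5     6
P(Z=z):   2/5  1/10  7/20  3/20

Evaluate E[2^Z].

25.6

E[2^Z] = Σ 2^z·P(Z=z)
 = 8·2/5 + 16·1/10 + 32·7/20 + 64·3/20
 = 16/5 + 8/5 + 56/5 + 48/5
 = 128/5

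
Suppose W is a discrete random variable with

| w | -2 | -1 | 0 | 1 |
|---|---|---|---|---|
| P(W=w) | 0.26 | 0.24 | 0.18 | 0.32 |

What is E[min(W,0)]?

E[min(W,0)] = Σ min(w,0)·P(W=w)
 = (-2)·0.26 + (-1)·0.24 + 0·0.18 + 0·0.32
 = (-0.52) + (-0.24) + 0 + 0
 = -0.76

-0.76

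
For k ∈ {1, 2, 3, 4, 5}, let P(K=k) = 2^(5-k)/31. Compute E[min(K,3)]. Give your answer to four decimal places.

E[min(K,3)] = Σ min(k,3)·P(K=k)
 = 1·16/31 + 2·8/31 + 3·4/31 + 3·2/31 + 3·1/31
 = 16/31 + 16/31 + 12/31 + 6/31 + 3/31
 = 53/31

1.7097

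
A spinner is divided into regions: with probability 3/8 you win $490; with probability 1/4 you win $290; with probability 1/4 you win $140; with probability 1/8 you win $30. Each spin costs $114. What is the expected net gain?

181

E[payout] = 490·3/8 + 290·1/4 + 140·1/4 + 30·1/8
 = 735/4 + 145/2 + 35 + 15/4
 = 295
Net = 295 - 114 = 181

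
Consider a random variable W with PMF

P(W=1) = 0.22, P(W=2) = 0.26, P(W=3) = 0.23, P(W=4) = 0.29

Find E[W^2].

7.97

E[W^2] = Σ w^2·P(W=w)
 = 1·0.22 + 4·0.26 + 9·0.23 + 16·0.29
 = 0.22 + 1.04 + 2.07 + 4.64
 = 7.97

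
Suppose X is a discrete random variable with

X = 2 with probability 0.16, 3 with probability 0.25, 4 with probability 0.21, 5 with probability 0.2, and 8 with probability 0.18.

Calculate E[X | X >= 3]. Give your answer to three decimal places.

4.798

P(X >= 3) = 0.25 + 0.21 + 0.2 + 0.18 = 0.84.
E[X | X >= 3] = [3·0.25 + 4·0.21 + 5·0.2 + 8·0.18] / 0.84
 = 4.03 / 0.84
 = 403/84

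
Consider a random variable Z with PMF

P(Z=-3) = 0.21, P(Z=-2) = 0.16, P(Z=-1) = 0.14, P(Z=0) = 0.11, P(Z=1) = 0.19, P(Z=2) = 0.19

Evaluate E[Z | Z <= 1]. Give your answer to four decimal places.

P(Z <= 1) = 0.21 + 0.16 + 0.14 + 0.11 + 0.19 = 0.81.
E[Z | Z <= 1] = [(-3)·0.21 + (-2)·0.16 + (-1)·0.14 + 0·0.11 + 1·0.19] / 0.81
 = -0.9 / 0.81
 = -10/9

-1.1111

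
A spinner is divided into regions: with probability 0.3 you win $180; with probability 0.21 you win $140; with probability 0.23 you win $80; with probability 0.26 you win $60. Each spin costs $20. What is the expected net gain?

E[payout] = 180·0.3 + 140·0.21 + 80·0.23 + 60·0.26
 = 54 + 29.4 + 18.4 + 15.6
 = 117.4
Net = 117.4 - 20 = 97.4

97.4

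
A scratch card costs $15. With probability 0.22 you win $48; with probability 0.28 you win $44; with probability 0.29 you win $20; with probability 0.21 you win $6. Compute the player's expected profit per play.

E[payout] = 48·0.22 + 44·0.28 + 20·0.29 + 6·0.21
 = 10.56 + 12.32 + 5.8 + 1.26
 = 29.94
Net = 29.94 - 15 = 14.94

14.94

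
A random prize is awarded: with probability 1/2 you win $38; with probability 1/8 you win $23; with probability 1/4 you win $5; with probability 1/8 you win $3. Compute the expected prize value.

23.5

E[payout] = 38·1/2 + 23·1/8 + 5·1/4 + 3·1/8
 = 19 + 23/8 + 5/4 + 3/8
 = 47/2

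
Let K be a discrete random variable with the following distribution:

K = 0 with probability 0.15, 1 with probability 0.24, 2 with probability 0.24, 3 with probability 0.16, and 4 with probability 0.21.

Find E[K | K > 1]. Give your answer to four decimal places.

P(K > 1) = 0.24 + 0.16 + 0.21 = 0.61.
E[K | K > 1] = [2·0.24 + 3·0.16 + 4·0.21] / 0.61
 = 1.8 / 0.61
 = 180/61

2.9508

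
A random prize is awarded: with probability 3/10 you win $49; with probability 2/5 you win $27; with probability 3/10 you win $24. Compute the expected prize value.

E[payout] = 49·3/10 + 27·2/5 + 24·3/10
 = 147/10 + 54/5 + 36/5
 = 327/10

32.7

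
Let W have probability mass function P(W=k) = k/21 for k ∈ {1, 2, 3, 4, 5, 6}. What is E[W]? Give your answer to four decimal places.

E[W] = Σ w·P(W=w)
 = 1·1/21 + 2·2/21 + 3·1/7 + 4·4/21 + 5·5/21 + 6·2/7
 = 1/21 + 4/21 + 3/7 + 16/21 + 25/21 + 12/7
 = 13/3

4.3333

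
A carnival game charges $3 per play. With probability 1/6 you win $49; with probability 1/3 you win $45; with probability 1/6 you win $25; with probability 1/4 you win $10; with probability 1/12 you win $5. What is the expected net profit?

27.25

E[payout] = 49·1/6 + 45·1/3 + 25·1/6 + 10·1/4 + 5·1/12
 = 49/6 + 15 + 25/6 + 5/2 + 5/12
 = 121/4
Net = 121/4 - 3 = 109/4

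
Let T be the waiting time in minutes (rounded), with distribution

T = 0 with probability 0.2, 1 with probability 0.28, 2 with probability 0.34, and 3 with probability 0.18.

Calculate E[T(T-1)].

E[T(T-1)] = Σ t(t-1)·P(T=t)
 = 0·0.2 + 0·0.28 + 2·0.34 + 6·0.18
 = 0 + 0 + 0.68 + 1.08
 = 1.76

1.76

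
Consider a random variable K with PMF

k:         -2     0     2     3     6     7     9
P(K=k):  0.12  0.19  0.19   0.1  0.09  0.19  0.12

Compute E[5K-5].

11.95

E[5K-5] = Σ (5k-5)·P(K=k)
 = (-15)·0.12 + (-5)·0.19 + 5·0.19 + 10·0.1 + 25·0.09 + 30·0.19 + 40·0.12
 = (-1.8) + (-0.95) + 0.95 + 1 + 2.25 + 5.7 + 4.8
 = 11.95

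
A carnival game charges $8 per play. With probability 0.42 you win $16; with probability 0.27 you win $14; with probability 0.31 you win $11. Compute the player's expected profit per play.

E[payout] = 16·0.42 + 14·0.27 + 11·0.31
 = 6.72 + 3.78 + 3.41
 = 13.91
Net = 13.91 - 8 = 5.91

5.91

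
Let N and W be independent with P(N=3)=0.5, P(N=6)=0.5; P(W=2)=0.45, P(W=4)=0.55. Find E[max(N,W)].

4.775

E[max(N,W)] = Σ_n Σ_w max(n,w) · P(N=n)P(W=w)
 = 3·0.225 + 4·0.275 + 6·0.225 + 6·0.275
 = 0.675 + 1.1 + 1.35 + 1.65
 = 4.775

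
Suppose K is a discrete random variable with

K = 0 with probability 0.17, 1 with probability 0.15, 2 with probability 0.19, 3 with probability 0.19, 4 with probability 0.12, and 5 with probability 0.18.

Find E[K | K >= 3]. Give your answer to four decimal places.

P(K >= 3) = 0.19 + 0.12 + 0.18 = 0.49.
E[K | K >= 3] = [3·0.19 + 4·0.12 + 5·0.18] / 0.49
 = 1.95 / 0.49
 = 195/49

3.9796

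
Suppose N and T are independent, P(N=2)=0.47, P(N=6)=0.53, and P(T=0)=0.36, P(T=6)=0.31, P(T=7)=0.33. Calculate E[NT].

17.1804

E[NT] = Σ_n Σ_t nt · P(N=n)P(T=t)
 = 0·0.1692 + 12·0.1457 + 14·0.1551 + 0·0.1908 + 36·0.1643 + 42·0.1749
 = 0 + 1.7484 + 2.1714 + 0 + 5.9148 + 7.3458
 = 17.1804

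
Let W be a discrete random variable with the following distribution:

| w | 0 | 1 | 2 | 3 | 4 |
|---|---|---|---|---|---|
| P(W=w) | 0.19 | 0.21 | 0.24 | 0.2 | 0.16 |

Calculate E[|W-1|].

E[|W-1|] = Σ |w-1|·P(W=w)
 = 1·0.19 + 0·0.21 + 1·0.24 + 2·0.2 + 3·0.16
 = 0.19 + 0 + 0.24 + 0.4 + 0.48
 = 1.31

1.31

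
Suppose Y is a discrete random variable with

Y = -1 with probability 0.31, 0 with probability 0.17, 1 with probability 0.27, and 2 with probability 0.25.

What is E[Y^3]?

1.96

E[Y^3] = Σ y^3·P(Y=y)
 = (-1)·0.31 + 0·0.17 + 1·0.27 + 8·0.25
 = (-0.31) + 0 + 0.27 + 2
 = 1.96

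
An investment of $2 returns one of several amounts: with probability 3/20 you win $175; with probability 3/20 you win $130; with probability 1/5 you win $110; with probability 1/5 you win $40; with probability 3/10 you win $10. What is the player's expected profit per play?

76.75

E[payout] = 175·3/20 + 130·3/20 + 110·1/5 + 40·1/5 + 10·3/10
 = 105/4 + 39/2 + 22 + 8 + 3
 = 315/4
Net = 315/4 - 2 = 307/4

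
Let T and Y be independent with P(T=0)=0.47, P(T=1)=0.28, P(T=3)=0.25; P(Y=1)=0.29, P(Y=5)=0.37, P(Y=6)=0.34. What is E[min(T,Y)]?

0.885

E[min(T,Y)] = Σ_t Σ_y min(t,y) · P(T=t)P(Y=y)
 = 0·0.1363 + 0·0.1739 + 0·0.1598 + 1·0.0812 + 1·0.1036 + 1·0.0952 + 1·0.0725 + 3·0.0925 + 3·0.085
 = 0 + 0 + 0 + 0.0812 + 0.1036 + 0.0952 + 0.0725 + 0.2775 + 0.255
 = 0.885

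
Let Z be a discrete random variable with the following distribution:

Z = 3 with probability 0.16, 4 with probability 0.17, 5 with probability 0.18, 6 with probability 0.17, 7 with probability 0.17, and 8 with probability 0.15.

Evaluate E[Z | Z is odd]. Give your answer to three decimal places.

5.039

P(Z is odd) = 0.16 + 0.18 + 0.17 = 0.51.
E[Z | Z is odd] = [3·0.16 + 5·0.18 + 7·0.17] / 0.51
 = 2.57 / 0.51
 = 257/51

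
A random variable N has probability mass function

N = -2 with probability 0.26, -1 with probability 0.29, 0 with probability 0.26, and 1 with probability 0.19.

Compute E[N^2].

E[N^2] = Σ n^2·P(N=n)
 = 4·0.26 + 1·0.29 + 0·0.26 + 1·0.19
 = 1.04 + 0.29 + 0 + 0.19
 = 1.52

1.52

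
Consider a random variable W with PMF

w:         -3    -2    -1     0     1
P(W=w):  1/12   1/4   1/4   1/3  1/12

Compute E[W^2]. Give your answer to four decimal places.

E[W^2] = Σ w^2·P(W=w)
 = 9·1/12 + 4·1/4 + 1·1/4 + 0·1/3 + 1·1/12
 = 3/4 + 1 + 1/4 + 0 + 1/12
 = 25/12

2.0833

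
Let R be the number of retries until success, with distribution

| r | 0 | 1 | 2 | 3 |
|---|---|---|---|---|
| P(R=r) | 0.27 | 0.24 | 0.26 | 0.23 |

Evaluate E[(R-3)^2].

3.65

E[(R-3)^2] = Σ (r-3)^2·P(R=r)
 = 9·0.27 + 4·0.24 + 1·0.26 + 0·0.23
 = 2.43 + 0.96 + 0.26 + 0
 = 3.65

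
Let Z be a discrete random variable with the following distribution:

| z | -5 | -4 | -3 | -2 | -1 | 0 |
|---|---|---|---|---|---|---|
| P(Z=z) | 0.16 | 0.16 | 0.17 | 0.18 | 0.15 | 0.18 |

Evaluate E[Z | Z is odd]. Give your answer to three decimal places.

P(Z is odd) = 0.16 + 0.17 + 0.15 = 0.48.
E[Z | Z is odd] = [(-5)·0.16 + (-3)·0.17 + (-1)·0.15] / 0.48
 = -1.46 / 0.48
 = -73/24

-3.042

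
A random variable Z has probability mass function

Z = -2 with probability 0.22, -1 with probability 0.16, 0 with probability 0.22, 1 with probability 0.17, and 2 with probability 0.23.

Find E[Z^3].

0.09

E[Z^3] = Σ z^3·P(Z=z)
 = (-8)·0.22 + (-1)·0.16 + 0·0.22 + 1·0.17 + 8·0.23
 = (-1.76) + (-0.16) + 0 + 0.17 + 1.84
 = 0.09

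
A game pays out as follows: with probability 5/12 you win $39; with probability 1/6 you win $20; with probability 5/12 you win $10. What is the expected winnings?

23.75

E[payout] = 39·5/12 + 20·1/6 + 10·5/12
 = 65/4 + 10/3 + 25/6
 = 95/4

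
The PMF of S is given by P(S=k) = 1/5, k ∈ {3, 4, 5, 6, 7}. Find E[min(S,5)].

4.4

E[min(S,5)] = Σ min(s,5)·P(S=s)
 = 3·1/5 + 4·1/5 + 5·1/5 + 5·1/5 + 5·1/5
 = 3/5 + 4/5 + 1 + 1 + 1
 = 22/5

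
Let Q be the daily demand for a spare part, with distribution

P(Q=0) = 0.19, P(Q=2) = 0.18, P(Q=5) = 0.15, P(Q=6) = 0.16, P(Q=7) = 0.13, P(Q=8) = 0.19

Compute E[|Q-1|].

3.88

E[|Q-1|] = Σ |q-1|·P(Q=q)
 = 1·0.19 + 1·0.18 + 4·0.15 + 5·0.16 + 6·0.13 + 7·0.19
 = 0.19 + 0.18 + 0.6 + 0.8 + 0.78 + 1.33
 = 3.88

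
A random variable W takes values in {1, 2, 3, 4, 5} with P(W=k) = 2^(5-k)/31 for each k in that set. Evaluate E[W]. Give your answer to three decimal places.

1.839

E[W] = Σ w·P(W=w)
 = 1·16/31 + 2·8/31 + 3·4/31 + 4·2/31 + 5·1/31
 = 16/31 + 16/31 + 12/31 + 8/31 + 5/31
 = 57/31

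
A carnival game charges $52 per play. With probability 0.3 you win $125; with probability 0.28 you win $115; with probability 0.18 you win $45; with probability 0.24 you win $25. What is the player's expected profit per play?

31.8

E[payout] = 125·0.3 + 115·0.28 + 45·0.18 + 25·0.24
 = 37.5 + 32.2 + 8.1 + 6
 = 83.8
Net = 83.8 - 52 = 31.8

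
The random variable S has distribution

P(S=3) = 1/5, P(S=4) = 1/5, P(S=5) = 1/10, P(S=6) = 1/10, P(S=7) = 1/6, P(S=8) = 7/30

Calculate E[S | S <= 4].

3.5

P(S <= 4) = 1/5 + 1/5 = 2/5.
E[S | S <= 4] = [3·1/5 + 4·1/5] / (2/5)
 = 7/5 / (2/5)
 = 7/2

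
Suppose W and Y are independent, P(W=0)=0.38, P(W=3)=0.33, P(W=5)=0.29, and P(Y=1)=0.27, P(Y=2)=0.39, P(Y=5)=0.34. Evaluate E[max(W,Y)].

3.7094

E[max(W,Y)] = Σ_w Σ_y max(w,y) · P(W=w)P(Y=y)
 = 1·0.1026 + 2·0.1482 + 5·0.1292 + 3·0.0891 + 3·0.1287 + 5·0.1122 + 5·0.0783 + 5·0.1131 + 5·0.0986
 = 0.1026 + 0.2964 + 0.646 + 0.2673 + 0.3861 + 0.561 + 0.3915 + 0.5655 + 0.493
 = 3.7094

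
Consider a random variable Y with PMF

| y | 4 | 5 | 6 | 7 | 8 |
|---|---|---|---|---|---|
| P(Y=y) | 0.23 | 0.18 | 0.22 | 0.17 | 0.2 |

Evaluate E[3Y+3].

20.79

E[3Y+3] = Σ (3y+3)·P(Y=y)
 = 15·0.23 + 18·0.18 + 21·0.22 + 24·0.17 + 27·0.2
 = 3.45 + 3.24 + 4.62 + 4.08 + 5.4
 = 20.79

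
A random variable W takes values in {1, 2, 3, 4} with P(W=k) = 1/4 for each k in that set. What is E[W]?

E[W] = Σ w·P(W=w)
 = 1·1/4 + 2·1/4 + 3·1/4 + 4·1/4
 = 1/4 + 1/2 + 3/4 + 1
 = 5/2

2.5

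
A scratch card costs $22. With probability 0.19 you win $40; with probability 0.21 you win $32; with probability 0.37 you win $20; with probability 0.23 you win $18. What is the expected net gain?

3.86

E[payout] = 40·0.19 + 32·0.21 + 20·0.37 + 18·0.23
 = 7.6 + 6.72 + 7.4 + 4.14
 = 25.86
Net = 25.86 - 22 = 3.86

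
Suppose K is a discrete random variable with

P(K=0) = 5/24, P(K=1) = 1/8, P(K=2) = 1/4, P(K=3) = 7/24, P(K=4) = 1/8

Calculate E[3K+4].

E[3K+4] = Σ (3k+4)·P(K=k)
 = 4·5/24 + 7·1/8 + 10·1/4 + 13·7/24 + 16·1/8
 = 5/6 + 7/8 + 5/2 + 91/24 + 2
 = 10

10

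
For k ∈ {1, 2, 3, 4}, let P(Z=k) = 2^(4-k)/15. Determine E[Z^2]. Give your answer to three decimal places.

E[Z^2] = Σ z^2·P(Z=z)
 = 1·8/15 + 4·4/15 + 9·2/15 + 16·1/15
 = 8/15 + 16/15 + 6/5 + 16/15
 = 58/15

3.867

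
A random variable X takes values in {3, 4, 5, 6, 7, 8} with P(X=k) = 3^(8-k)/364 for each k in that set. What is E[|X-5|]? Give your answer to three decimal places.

E[|X-5|] = Σ |x-5|·P(X=x)
 = 2·243/364 + 1·81/364 + 0·27/364 + 1·9/364 + 2·3/364 + 3·1/364
 = 243/182 + 81/364 + 0 + 9/364 + 3/182 + 3/364
 = 45/28

1.607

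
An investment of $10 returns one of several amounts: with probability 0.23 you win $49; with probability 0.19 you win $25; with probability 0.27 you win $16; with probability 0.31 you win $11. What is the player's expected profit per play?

E[payout] = 49·0.23 + 25·0.19 + 16·0.27 + 11·0.31
 = 11.27 + 4.75 + 4.32 + 3.41
 = 23.75
Net = 23.75 - 10 = 13.75

13.75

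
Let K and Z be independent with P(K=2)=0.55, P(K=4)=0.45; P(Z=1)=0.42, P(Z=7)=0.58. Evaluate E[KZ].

12.992

E[KZ] = Σ_k Σ_z kz · P(K=k)P(Z=z)
 = 2·0.231 + 14·0.319 + 4·0.189 + 28·0.261
 = 0.462 + 4.466 + 0.756 + 7.308
 = 12.992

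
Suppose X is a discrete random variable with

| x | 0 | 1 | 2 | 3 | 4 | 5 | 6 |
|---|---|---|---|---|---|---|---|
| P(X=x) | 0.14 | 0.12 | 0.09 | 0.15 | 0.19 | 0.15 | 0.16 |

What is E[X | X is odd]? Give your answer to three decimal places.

3.143

P(X is odd) = 0.12 + 0.15 + 0.15 = 0.42.
E[X | X is odd] = [1·0.12 + 3·0.15 + 5·0.15] / 0.42
 = 1.32 / 0.42
 = 22/7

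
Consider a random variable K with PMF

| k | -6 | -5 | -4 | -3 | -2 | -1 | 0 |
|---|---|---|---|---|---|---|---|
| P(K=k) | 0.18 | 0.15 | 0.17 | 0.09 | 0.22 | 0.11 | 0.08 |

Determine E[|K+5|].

2.03

E[|K+5|] = Σ |k+5|·P(K=k)
 = 1·0.18 + 0·0.15 + 1·0.17 + 2·0.09 + 3·0.22 + 4·0.11 + 5·0.08
 = 0.18 + 0 + 0.17 + 0.18 + 0.66 + 0.44 + 0.4
 = 2.03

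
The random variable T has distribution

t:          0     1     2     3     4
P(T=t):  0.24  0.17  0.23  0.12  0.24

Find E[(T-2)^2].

2.21

E[(T-2)^2] = Σ (t-2)^2·P(T=t)
 = 4·0.24 + 1·0.17 + 0·0.23 + 1·0.12 + 4·0.24
 = 0.96 + 0.17 + 0 + 0.12 + 0.96
 = 2.21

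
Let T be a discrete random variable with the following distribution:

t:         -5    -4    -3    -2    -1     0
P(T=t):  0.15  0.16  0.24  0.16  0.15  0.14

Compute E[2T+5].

E[2T+5] = Σ (2t+5)·P(T=t)
 = (-5)·0.15 + (-3)·0.16 + (-1)·0.24 + 1·0.16 + 3·0.15 + 5·0.14
 = (-0.75) + (-0.48) + (-0.24) + 0.16 + 0.45 + 0.7
 = -0.16

-0.16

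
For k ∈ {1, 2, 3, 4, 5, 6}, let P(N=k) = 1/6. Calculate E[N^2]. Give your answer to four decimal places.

15.1667

E[N^2] = Σ n^2·P(N=n)
 = 1·1/6 + 4·1/6 + 9·1/6 + 16·1/6 + 25·1/6 + 36·1/6
 = 1/6 + 2/3 + 3/2 + 8/3 + 25/6 + 6
 = 91/6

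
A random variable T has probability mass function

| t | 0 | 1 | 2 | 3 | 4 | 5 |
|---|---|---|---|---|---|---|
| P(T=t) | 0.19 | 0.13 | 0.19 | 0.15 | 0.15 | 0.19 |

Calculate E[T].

2.51

E[T] = Σ t·P(T=t)
 = 0·0.19 + 1·0.13 + 2·0.19 + 3·0.15 + 4·0.15 + 5·0.19
 = 0 + 0.13 + 0.38 + 0.45 + 0.6 + 0.95
 = 2.51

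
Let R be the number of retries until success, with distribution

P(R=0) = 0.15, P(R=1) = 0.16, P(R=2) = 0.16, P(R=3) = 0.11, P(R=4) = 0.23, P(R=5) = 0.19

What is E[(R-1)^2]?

5.86

E[(R-1)^2] = Σ (r-1)^2·P(R=r)
 = 1·0.15 + 0·0.16 + 1·0.16 + 4·0.11 + 9·0.23 + 16·0.19
 = 0.15 + 0 + 0.16 + 0.44 + 2.07 + 3.04
 = 5.86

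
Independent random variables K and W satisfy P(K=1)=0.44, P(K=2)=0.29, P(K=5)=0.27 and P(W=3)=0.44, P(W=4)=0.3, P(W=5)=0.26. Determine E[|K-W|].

E[|K-W|] = Σ_k Σ_w |k-w| · P(K=k)P(W=w)
 = 2·0.1936 + 3·0.132 + 4·0.1144 + 1·0.1276 + 2·0.087 + 3·0.0754 + 2·0.1188 + 1·0.081 + 0·0.0702
 = 0.3872 + 0.396 + 0.4576 + 0.1276 + 0.174 + 0.2262 + 0.2376 + 0.081 + 0
 = 2.0872

2.0872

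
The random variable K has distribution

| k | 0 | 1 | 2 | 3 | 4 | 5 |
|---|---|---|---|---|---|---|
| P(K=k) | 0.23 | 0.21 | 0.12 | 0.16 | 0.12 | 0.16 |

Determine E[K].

2.21

E[K] = Σ k·P(K=k)
 = 0·0.23 + 1·0.21 + 2·0.12 + 3·0.16 + 4·0.12 + 5·0.16
 = 0 + 0.21 + 0.24 + 0.48 + 0.48 + 0.8
 = 2.21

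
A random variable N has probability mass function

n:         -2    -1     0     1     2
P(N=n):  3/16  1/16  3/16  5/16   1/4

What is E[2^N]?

1.890625

E[2^N] = Σ 2^n·P(N=n)
 = 1/4·3/16 + 1/2·1/16 + 1·3/16 + 2·5/16 + 4·1/4
 = 3/64 + 1/32 + 3/16 + 5/8 + 1
 = 121/64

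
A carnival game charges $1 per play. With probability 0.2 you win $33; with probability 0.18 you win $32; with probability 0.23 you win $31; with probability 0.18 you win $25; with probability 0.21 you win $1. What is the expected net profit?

E[payout] = 33·0.2 + 32·0.18 + 31·0.23 + 25·0.18 + 1·0.21
 = 6.6 + 5.76 + 7.13 + 4.5 + 0.21
 = 24.2
Net = 24.2 - 1 = 23.2

23.2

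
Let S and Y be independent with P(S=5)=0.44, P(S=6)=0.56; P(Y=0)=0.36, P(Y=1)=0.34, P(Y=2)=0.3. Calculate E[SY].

5.2264

E[SY] = Σ_s Σ_y sy · P(S=s)P(Y=y)
 = 0·0.1584 + 5·0.1496 + 10·0.132 + 0·0.2016 + 6·0.1904 + 12·0.168
 = 0 + 0.748 + 1.32 + 0 + 1.1424 + 2.016
 = 5.2264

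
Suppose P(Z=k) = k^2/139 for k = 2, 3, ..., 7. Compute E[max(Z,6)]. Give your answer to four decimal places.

6.3525

E[max(Z,6)] = Σ max(z,6)·P(Z=z)
 = 6·4/139 + 6·9/139 + 6·16/139 + 6·25/139 + 6·36/139 + 7·49/139
 = 24/139 + 54/139 + 96/139 + 150/139 + 216/139 + 343/139
 = 883/139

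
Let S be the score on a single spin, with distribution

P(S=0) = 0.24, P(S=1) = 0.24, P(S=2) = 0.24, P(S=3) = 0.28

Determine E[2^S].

E[2^S] = Σ 2^s·P(S=s)
 = 1·0.24 + 2·0.24 + 4·0.24 + 8·0.28
 = 0.24 + 0.48 + 0.96 + 2.24
 = 3.92

3.92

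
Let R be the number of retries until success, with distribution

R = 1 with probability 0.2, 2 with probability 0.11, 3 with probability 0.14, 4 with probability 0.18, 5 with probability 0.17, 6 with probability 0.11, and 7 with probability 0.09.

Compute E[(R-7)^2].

14.6

E[(R-7)^2] = Σ (r-7)^2·P(R=r)
 = 36·0.2 + 25·0.11 + 16·0.14 + 9·0.18 + 4·0.17 + 1·0.11 + 0·0.09
 = 7.2 + 2.75 + 2.24 + 1.62 + 0.68 + 0.11 + 0
 = 14.6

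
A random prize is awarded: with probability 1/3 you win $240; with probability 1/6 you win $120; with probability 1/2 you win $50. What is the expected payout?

E[payout] = 240·1/3 + 120·1/6 + 50·1/2
 = 80 + 20 + 25
 = 125

125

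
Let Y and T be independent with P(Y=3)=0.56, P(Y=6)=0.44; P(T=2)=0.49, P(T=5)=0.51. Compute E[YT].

15.2496

E[YT] = Σ_y Σ_t yt · P(Y=y)P(T=t)
 = 6·0.2744 + 15·0.2856 + 12·0.2156 + 30·0.2244
 = 1.6464 + 4.284 + 2.5872 + 6.732
 = 15.2496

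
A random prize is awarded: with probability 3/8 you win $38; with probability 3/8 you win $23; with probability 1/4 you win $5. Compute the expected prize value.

24.125

E[payout] = 38·3/8 + 23·3/8 + 5·1/4
 = 57/4 + 69/8 + 5/4
 = 193/8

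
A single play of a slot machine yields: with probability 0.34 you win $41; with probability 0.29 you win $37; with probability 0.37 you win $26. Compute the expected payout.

E[payout] = 41·0.34 + 37·0.29 + 26·0.37
 = 13.94 + 10.73 + 9.62
 = 34.29

34.29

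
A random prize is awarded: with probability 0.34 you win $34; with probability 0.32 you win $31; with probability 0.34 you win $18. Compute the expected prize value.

E[payout] = 34·0.34 + 31·0.32 + 18·0.34
 = 11.56 + 9.92 + 6.12
 = 27.6

27.6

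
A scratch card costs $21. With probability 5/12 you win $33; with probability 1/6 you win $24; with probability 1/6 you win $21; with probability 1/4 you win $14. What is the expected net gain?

3.75

E[payout] = 33·5/12 + 24·1/6 + 21·1/6 + 14·1/4
 = 55/4 + 4 + 7/2 + 7/2
 = 99/4
Net = 99/4 - 21 = 15/4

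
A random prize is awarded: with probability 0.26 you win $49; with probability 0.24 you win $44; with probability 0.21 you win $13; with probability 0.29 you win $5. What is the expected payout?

E[payout] = 49·0.26 + 44·0.24 + 13·0.21 + 5·0.29
 = 12.74 + 10.56 + 2.73 + 1.45
 = 27.48

27.48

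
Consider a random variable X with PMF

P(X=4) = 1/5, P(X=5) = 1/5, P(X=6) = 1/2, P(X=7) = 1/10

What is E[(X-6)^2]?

E[(X-6)^2] = Σ (x-6)^2·P(X=x)
 = 4·1/5 + 1·1/5 + 0·1/2 + 1·1/10
 = 4/5 + 1/5 + 0 + 1/10
 = 11/10

1.1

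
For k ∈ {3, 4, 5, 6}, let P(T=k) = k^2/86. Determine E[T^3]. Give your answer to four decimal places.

141.4884

E[T^3] = Σ t^3·P(T=t)
 = 27·9/86 + 64·8/43 + 125·25/86 + 216·18/43
 = 243/86 + 512/43 + 3125/86 + 3888/43
 = 6084/43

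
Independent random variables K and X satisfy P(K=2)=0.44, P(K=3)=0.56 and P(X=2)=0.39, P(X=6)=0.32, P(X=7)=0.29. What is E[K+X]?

E[K+X] = Σ_k Σ_x (k+x) · P(K=k)P(X=x)
 = 4·0.1716 + 8·0.1408 + 9·0.1276 + 5·0.2184 + 9·0.1792 + 10·0.1624
 = 0.6864 + 1.1264 + 1.1484 + 1.092 + 1.6128 + 1.624
 = 7.29

7.29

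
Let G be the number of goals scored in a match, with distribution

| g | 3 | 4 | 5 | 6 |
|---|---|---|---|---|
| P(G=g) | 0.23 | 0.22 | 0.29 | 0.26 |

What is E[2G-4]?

E[2G-4] = Σ (2g-4)·P(G=g)
 = 2·0.23 + 4·0.22 + 6·0.29 + 8·0.26
 = 0.46 + 0.88 + 1.74 + 2.08
 = 5.16

5.16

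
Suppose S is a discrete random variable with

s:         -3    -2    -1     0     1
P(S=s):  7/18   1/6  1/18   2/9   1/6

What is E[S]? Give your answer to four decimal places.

E[S] = Σ s·P(S=s)
 = (-3)·7/18 + (-2)·1/6 + (-1)·1/18 + 0·2/9 + 1·1/6
 = (-7/6) + (-1/3) + (-1/18) + 0 + 1/6
 = -25/18

-1.3889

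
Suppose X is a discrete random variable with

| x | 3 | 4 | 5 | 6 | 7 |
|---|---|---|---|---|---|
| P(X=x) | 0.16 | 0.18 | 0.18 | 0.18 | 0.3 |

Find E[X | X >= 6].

P(X >= 6) = 0.18 + 0.3 = 0.48.
E[X | X >= 6] = [6·0.18 + 7·0.3] / 0.48
 = 3.18 / 0.48
 = 53/8

6.625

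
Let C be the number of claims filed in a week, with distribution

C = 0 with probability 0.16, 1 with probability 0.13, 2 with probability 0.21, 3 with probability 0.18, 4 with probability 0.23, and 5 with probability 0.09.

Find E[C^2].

E[C^2] = Σ c^2·P(C=c)
 = 0·0.16 + 1·0.13 + 4·0.21 + 9·0.18 + 16·0.23 + 25·0.09
 = 0 + 0.13 + 0.84 + 1.62 + 3.68 + 2.25
 = 8.52

8.52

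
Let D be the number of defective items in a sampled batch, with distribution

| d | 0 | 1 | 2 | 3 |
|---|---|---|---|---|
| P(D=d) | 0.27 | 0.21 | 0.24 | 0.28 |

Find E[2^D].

3.89

E[2^D] = Σ 2^d·P(D=d)
 = 1·0.27 + 2·0.21 + 4·0.24 + 8·0.28
 = 0.27 + 0.42 + 0.96 + 2.24
 = 3.89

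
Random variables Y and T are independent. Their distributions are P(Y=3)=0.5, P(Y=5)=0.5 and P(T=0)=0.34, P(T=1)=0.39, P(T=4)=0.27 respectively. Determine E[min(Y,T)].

E[min(Y,T)] = Σ_y Σ_t min(y,t) · P(Y=y)P(T=t)
 = 0·0.17 + 1·0.195 + 3·0.135 + 0·0.17 + 1·0.195 + 4·0.135
 = 0 + 0.195 + 0.405 + 0 + 0.195 + 0.54
 = 1.335

1.335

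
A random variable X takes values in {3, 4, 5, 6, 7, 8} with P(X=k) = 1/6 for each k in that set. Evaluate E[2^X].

E[2^X] = Σ 2^x·P(X=x)
 = 8·1/6 + 16·1/6 + 32·1/6 + 64·1/6 + 128·1/6 + 256·1/6
 = 4/3 + 8/3 + 16/3 + 32/3 + 64/3 + 128/3
 = 84

84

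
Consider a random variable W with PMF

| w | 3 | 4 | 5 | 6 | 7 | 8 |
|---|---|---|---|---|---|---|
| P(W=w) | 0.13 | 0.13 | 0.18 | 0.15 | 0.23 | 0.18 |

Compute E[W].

E[W] = Σ w·P(W=w)
 = 3·0.13 + 4·0.13 + 5·0.18 + 6·0.15 + 7·0.23 + 8·0.18
 = 0.39 + 0.52 + 0.9 + 0.9 + 1.61 + 1.44
 = 5.76

5.76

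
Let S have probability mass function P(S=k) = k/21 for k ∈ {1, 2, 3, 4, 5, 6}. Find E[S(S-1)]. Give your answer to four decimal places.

16.6667

E[S(S-1)] = Σ s(s-1)·P(S=s)
 = 0·1/21 + 2·2/21 + 6·1/7 + 12·4/21 + 20·5/21 + 30·2/7
 = 0 + 4/21 + 6/7 + 16/7 + 100/21 + 60/7
 = 50/3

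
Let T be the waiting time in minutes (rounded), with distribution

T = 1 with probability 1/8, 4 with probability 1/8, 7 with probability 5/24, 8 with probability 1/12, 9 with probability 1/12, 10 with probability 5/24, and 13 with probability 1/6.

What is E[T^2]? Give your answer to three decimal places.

E[T^2] = Σ t^2·P(T=t)
 = 1·1/8 + 16·1/8 + 49·5/24 + 64·1/12 + 81·1/12 + 100·5/24 + 169·1/6
 = 1/8 + 2 + 245/24 + 16/3 + 27/4 + 125/6 + 169/6
 = 881/12

73.417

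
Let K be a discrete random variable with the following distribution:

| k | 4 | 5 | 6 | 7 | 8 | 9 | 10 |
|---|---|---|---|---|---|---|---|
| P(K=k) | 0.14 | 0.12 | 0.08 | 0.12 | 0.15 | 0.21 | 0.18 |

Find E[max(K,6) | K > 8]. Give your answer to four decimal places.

P(K > 8) = 0.21 + 0.18 = 0.39.
E[max(K,6) | K > 8] = [9·0.21 + 10·0.18] / 0.39
 = 3.69 / 0.39
 = 123/13

9.4615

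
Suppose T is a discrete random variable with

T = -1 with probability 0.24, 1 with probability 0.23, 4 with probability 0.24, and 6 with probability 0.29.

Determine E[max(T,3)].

E[max(T,3)] = Σ max(t,3)·P(T=t)
 = 3·0.24 + 3·0.23 + 4·0.24 + 6·0.29
 = 0.72 + 0.69 + 0.96 + 1.74
 = 4.11

4.11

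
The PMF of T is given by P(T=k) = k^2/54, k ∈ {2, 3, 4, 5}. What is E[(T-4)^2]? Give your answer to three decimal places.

0.926

E[(T-4)^2] = Σ (t-4)^2·P(T=t)
 = 4·2/27 + 1·1/6 + 0·8/27 + 1·25/54
 = 8/27 + 1/6 + 0 + 25/54
 = 25/27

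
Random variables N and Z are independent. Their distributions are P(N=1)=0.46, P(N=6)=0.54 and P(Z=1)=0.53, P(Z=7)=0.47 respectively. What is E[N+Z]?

E[N+Z] = Σ_n Σ_z (n+z) · P(N=n)P(Z=z)
 = 2·0.2438 + 8·0.2162 + 7·0.2862 + 13·0.2538
 = 0.4876 + 1.7296 + 2.0034 + 3.2994
 = 7.52

7.52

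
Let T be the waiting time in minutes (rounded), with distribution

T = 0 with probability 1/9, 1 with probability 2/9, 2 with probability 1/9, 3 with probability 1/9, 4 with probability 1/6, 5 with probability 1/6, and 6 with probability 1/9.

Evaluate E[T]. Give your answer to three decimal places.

E[T] = Σ t·P(T=t)
 = 0·1/9 + 1·2/9 + 2·1/9 + 3·1/9 + 4·1/6 + 5·1/6 + 6·1/9
 = 0 + 2/9 + 2/9 + 1/3 + 2/3 + 5/6 + 2/3
 = 53/18

2.944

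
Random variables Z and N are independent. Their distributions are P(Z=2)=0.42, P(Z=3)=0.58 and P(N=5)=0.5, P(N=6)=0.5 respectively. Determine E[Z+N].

E[Z+N] = Σ_z Σ_n (z+n) · P(Z=z)P(N=n)
 = 7·0.21 + 8·0.21 + 8·0.29 + 9·0.29
 = 1.47 + 1.68 + 2.32 + 2.61
 = 8.08

8.08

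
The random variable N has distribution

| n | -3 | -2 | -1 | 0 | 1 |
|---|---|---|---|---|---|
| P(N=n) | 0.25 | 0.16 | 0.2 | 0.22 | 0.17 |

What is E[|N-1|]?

2.1

E[|N-1|] = Σ |n-1|·P(N=n)
 = 4·0.25 + 3·0.16 + 2·0.2 + 1·0.22 + 0·0.17
 = 1 + 0.48 + 0.4 + 0.22 + 0
 = 2.1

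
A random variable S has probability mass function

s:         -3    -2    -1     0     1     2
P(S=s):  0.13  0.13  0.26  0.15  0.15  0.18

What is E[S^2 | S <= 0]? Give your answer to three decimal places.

2.910

P(S <= 0) = 0.13 + 0.13 + 0.26 + 0.15 = 0.67.
E[S^2 | S <= 0] = [9·0.13 + 4·0.13 + 1·0.26 + 0·0.15] / 0.67
 = 1.95 / 0.67
 = 195/67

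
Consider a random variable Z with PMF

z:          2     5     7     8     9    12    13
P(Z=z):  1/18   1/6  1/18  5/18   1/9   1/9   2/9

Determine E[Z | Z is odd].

9.2

P(Z is odd) = 1/6 + 1/18 + 1/9 + 2/9 = 5/9.
E[Z | Z is odd] = [5·1/6 + 7·1/18 + 9·1/9 + 13·2/9] / (5/9)
 = 46/9 / (5/9)
 = 46/5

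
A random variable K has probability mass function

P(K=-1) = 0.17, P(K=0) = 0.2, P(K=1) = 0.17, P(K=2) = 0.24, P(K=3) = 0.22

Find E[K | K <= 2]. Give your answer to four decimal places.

P(K <= 2) = 0.17 + 0.2 + 0.17 + 0.24 = 0.78.
E[K | K <= 2] = [(-1)·0.17 + 0·0.2 + 1·0.17 + 2·0.24] / 0.78
 = 0.48 / 0.78
 = 8/13

0.6154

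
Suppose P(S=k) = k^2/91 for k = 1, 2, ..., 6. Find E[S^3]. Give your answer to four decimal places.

E[S^3] = Σ s^3·P(S=s)
 = 1·1/91 + 8·4/91 + 27·9/91 + 64·16/91 + 125·25/91 + 216·36/91
 = 1/91 + 32/91 + 243/91 + 1024/91 + 3125/91 + 7776/91
 = 1743/13

134.0769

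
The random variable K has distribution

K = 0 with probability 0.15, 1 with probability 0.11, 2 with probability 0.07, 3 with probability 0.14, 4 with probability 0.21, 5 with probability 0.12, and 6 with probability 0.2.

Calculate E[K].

3.31

E[K] = Σ k·P(K=k)
 = 0·0.15 + 1·0.11 + 2·0.07 + 3·0.14 + 4·0.21 + 5·0.12 + 6·0.2
 = 0 + 0.11 + 0.14 + 0.42 + 0.84 + 0.6 + 1.2
 = 3.31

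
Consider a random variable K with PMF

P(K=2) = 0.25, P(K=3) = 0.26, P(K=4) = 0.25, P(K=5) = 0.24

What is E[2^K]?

E[2^K] = Σ 2^k·P(K=k)
 = 4·0.25 + 8·0.26 + 16·0.25 + 32·0.24
 = 1 + 2.08 + 4 + 7.68
 = 14.76

14.76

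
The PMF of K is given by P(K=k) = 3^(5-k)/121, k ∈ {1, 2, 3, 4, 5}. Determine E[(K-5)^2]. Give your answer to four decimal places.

13.0413

E[(K-5)^2] = Σ (k-5)^2·P(K=k)
 = 16·81/121 + 9·27/121 + 4·9/121 + 1·3/121 + 0·1/121
 = 1296/121 + 243/121 + 36/121 + 3/121 + 0
 = 1578/121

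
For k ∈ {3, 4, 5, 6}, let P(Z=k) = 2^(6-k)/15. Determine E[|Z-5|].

E[|Z-5|] = Σ |z-5|·P(Z=z)
 = 2·8/15 + 1·4/15 + 0·2/15 + 1·1/15
 = 16/15 + 4/15 + 0 + 1/15
 = 7/5

1.4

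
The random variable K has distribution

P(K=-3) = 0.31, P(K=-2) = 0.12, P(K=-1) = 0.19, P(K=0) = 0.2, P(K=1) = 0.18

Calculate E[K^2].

3.64

E[K^2] = Σ k^2·P(K=k)
 = 9·0.31 + 4·0.12 + 1·0.19 + 0·0.2 + 1·0.18
 = 2.79 + 0.48 + 0.19 + 0 + 0.18
 = 3.64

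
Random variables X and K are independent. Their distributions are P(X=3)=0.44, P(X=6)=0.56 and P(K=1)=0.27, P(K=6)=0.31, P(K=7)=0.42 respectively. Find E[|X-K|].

E[|X-K|] = Σ_x Σ_k |x-k| · P(X=x)P(K=k)
 = 2·0.1188 + 3·0.1364 + 4·0.1848 + 5·0.1512 + 0·0.1736 + 1·0.2352
 = 0.2376 + 0.4092 + 0.7392 + 0.756 + 0 + 0.2352
 = 2.3772

2.3772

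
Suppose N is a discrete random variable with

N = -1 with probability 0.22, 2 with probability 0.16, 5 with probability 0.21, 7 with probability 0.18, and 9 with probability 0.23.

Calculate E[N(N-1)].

E[N(N-1)] = Σ n(n-1)·P(N=n)
 = 2·0.22 + 2·0.16 + 20·0.21 + 42·0.18 + 72·0.23
 = 0.44 + 0.32 + 4.2 + 7.56 + 16.56
 = 29.08

29.08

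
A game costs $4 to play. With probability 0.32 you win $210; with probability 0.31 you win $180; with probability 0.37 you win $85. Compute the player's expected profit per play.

E[payout] = 210·0.32 + 180·0.31 + 85·0.37
 = 67.2 + 55.8 + 31.45
 = 154.45
Net = 154.45 - 4 = 150.45

150.45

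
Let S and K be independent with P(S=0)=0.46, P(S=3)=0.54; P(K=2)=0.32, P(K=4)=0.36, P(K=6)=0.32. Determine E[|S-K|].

E[|S-K|] = Σ_s Σ_k |s-k| · P(S=s)P(K=k)
 = 2·0.1472 + 4·0.1656 + 6·0.1472 + 1·0.1728 + 1·0.1944 + 3·0.1728
 = 0.2944 + 0.6624 + 0.8832 + 0.1728 + 0.1944 + 0.5184
 = 2.7256

2.7256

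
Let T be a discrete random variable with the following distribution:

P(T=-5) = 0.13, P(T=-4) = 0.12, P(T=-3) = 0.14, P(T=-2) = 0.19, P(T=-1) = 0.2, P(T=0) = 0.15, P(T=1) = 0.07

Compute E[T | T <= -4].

-4.52

P(T <= -4) = 0.13 + 0.12 = 0.25.
E[T | T <= -4] = [(-5)·0.13 + (-4)·0.12] / 0.25
 = -1.13 / 0.25
 = -113/25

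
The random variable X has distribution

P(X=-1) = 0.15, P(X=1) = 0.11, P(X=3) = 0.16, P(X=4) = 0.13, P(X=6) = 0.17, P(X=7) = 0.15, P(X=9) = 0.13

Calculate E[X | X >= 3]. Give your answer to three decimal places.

5.730

P(X >= 3) = 0.16 + 0.13 + 0.17 + 0.15 + 0.13 = 0.74.
E[X | X >= 3] = [3·0.16 + 4·0.13 + 6·0.17 + 7·0.15 + 9·0.13] / 0.74
 = 4.24 / 0.74
 = 212/37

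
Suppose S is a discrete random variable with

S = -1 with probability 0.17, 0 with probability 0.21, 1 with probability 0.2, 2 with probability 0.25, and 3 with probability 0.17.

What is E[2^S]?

E[2^S] = Σ 2^s·P(S=s)
 = 0.5·0.17 + 1·0.21 + 2·0.2 + 4·0.25 + 8·0.17
 = 0.085 + 0.21 + 0.4 + 1 + 1.36
 = 3.055

3.055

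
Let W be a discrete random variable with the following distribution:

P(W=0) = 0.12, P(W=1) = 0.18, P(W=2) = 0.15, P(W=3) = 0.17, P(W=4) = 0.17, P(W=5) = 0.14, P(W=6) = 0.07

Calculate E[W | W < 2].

P(W < 2) = 0.12 + 0.18 = 0.3.
E[W | W < 2] = [0·0.12 + 1·0.18] / 0.3
 = 0.18 / 0.3
 = 3/5

0.6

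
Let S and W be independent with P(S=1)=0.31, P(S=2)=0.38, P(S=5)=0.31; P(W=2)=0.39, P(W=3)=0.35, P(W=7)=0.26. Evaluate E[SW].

E[SW] = Σ_s Σ_w sw · P(S=s)P(W=w)
 = 2·0.1209 + 3·0.1085 + 7·0.0806 + 4·0.1482 + 6·0.133 + 14·0.0988 + 10·0.1209 + 15·0.1085 + 35·0.0806
 = 0.2418 + 0.3255 + 0.5642 + 0.5928 + 0.798 + 1.3832 + 1.209 + 1.6275 + 2.821
 = 9.563

9.563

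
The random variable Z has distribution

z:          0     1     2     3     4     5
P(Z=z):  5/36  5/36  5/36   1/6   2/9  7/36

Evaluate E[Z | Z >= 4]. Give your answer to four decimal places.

P(Z >= 4) = 2/9 + 7/36 = 5/12.
E[Z | Z >= 4] = [4·2/9 + 5·7/36] / (5/12)
 = 67/36 / (5/12)
 = 67/15

4.4667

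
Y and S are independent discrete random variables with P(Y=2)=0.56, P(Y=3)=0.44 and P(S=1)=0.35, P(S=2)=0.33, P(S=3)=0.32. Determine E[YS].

E[YS] = Σ_y Σ_s ys · P(Y=y)P(S=s)
 = 2·0.196 + 4·0.1848 + 6·0.1792 + 3·0.154 + 6·0.1452 + 9·0.1408
 = 0.392 + 0.7392 + 1.0752 + 0.462 + 0.8712 + 1.2672
 = 4.8068

4.8068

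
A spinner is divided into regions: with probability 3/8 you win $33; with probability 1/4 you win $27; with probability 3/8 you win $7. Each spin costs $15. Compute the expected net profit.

E[payout] = 33·3/8 + 27·1/4 + 7·3/8
 = 99/8 + 27/4 + 21/8
 = 87/4
Net = 87/4 - 15 = 27/4

6.75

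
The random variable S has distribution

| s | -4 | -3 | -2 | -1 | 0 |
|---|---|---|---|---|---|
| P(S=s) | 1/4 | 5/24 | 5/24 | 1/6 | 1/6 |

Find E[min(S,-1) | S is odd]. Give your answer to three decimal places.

P(S is odd) = 5/24 + 1/6 = 3/8.
E[min(S,-1) | S is odd] = [(-3)·5/24 + (-1)·1/6] / (3/8)
 = -19/24 / (3/8)
 = -19/9

-2.111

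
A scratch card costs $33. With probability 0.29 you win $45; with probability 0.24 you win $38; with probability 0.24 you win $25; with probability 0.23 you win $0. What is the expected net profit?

-4.83

E[payout] = 45·0.29 + 38·0.24 + 25·0.24 + 0·0.23
 = 13.05 + 9.12 + 6 + 0
 = 28.17
Net = 28.17 - 33 = -4.83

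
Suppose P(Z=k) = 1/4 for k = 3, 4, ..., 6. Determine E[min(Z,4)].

E[min(Z,4)] = Σ min(z,4)·P(Z=z)
 = 3·1/4 + 4·1/4 + 4·1/4 + 4·1/4
 = 3/4 + 1 + 1 + 1
 = 15/4

3.75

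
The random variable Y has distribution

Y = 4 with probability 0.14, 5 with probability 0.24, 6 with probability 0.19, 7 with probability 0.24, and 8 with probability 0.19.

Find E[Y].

E[Y] = Σ y·P(Y=y)
 = 4·0.14 + 5·0.24 + 6·0.19 + 7·0.24 + 8·0.19
 = 0.56 + 1.2 + 1.14 + 1.68 + 1.52
 = 6.1

6.1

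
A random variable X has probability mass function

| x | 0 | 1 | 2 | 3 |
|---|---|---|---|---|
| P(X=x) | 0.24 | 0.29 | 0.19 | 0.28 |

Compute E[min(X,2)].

1.23

E[min(X,2)] = Σ min(x,2)·P(X=x)
 = 0·0.24 + 1·0.29 + 2·0.19 + 2·0.28
 = 0 + 0.29 + 0.38 + 0.56
 = 1.23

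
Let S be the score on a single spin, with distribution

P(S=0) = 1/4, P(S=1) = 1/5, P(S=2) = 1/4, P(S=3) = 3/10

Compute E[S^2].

3.9

E[S^2] = Σ s^2·P(S=s)
 = 0·1/4 + 1·1/5 + 4·1/4 + 9·3/10
 = 0 + 1/5 + 1 + 27/10
 = 39/10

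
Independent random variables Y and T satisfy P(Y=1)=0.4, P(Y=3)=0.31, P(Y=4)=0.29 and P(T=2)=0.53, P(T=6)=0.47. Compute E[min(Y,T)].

E[min(Y,T)] = Σ_y Σ_t min(y,t) · P(Y=y)P(T=t)
 = 1·0.212 + 1·0.188 + 2·0.1643 + 3·0.1457 + 2·0.1537 + 4·0.1363
 = 0.212 + 0.188 + 0.3286 + 0.4371 + 0.3074 + 0.5452
 = 2.0183

2.0183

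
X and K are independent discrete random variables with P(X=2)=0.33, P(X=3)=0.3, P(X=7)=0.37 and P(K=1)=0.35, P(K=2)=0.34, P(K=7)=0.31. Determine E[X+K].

E[X+K] = Σ_x Σ_k (x+k) · P(X=x)P(K=k)
 = 3·0.1155 + 4·0.1122 + 9·0.1023 + 4·0.105 + 5·0.102 + 10·0.093 + 8·0.1295 + 9·0.1258 + 14·0.1147
 = 0.3465 + 0.4488 + 0.9207 + 0.42 + 0.51 + 0.93 + 1.036 + 1.1322 + 1.6058
 = 7.35

7.35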